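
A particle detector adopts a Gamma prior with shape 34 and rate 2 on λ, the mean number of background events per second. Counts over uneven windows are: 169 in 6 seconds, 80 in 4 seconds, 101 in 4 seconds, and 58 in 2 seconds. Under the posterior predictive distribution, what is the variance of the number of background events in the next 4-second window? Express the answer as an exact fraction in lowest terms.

Total count: 169 + 80 + 101 + 58 = 408.
Total exposure: 6 + 4 + 4 + 2 = 16 seconds.
The Gamma prior is conjugate for the Poisson rate, so λ | data ~ Gamma(34+408, 2+16) = Gamma(442, 18).
The posterior predictive for a window of length T is Negative Binomial with variance T·α'·(β'+T)/β'² = 4·442·22/324 = 9724/81.

9724/81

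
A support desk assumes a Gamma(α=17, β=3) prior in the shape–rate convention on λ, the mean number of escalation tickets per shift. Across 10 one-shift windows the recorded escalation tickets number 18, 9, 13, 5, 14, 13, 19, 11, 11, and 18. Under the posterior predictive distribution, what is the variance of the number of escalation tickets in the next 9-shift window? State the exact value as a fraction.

29304/169

Total count: 18 + 9 + 13 + 5 + 14 + 13 + 19 + 11 + 11 + 18 = 131.
Total exposure: 10 shifts.
Gamma(α, β) with Poisson data over total exposure Σt gives posterior Gamma(α+Σx, β+Σt) = Gamma(148, 13).
The posterior predictive for a window of length T is Negative Binomial with variance T·α'·(β'+T)/β'² = 9·148·22/169 = 29304/169.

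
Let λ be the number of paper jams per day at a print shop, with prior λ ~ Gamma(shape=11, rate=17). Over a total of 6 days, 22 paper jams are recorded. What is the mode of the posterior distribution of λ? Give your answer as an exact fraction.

32/23

Total count 22 over total exposure 6 days.
Posterior: α' = 11 + 22 = 33, β' = 17 + 6 = 23.
Posterior mode = (α'−1)/β' = 32/23.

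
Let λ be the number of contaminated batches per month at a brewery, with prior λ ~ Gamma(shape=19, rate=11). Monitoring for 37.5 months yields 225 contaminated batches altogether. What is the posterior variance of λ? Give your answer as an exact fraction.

976/9409

Total count 225 over total exposure 37.5 months.
Conjugate update: add total count to the shape and total exposure to the rate, giving Gamma(244, 97/2).
Posterior variance = α'/β'² = 244/(9409/4) = 976/9409.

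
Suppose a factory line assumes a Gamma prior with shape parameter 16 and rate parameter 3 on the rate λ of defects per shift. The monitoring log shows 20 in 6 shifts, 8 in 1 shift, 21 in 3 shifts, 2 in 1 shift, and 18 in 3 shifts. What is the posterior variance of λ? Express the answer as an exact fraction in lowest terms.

5/17

Total count: 20 + 8 + 21 + 2 + 18 = 69.
Total exposure: 6 + 1 + 3 + 1 + 3 = 14 shifts.
The Gamma prior is conjugate for the Poisson rate, so λ | data ~ Gamma(16+69, 3+14) = Gamma(85, 17).
Posterior variance = α'/β'² = 85/289 = 5/17.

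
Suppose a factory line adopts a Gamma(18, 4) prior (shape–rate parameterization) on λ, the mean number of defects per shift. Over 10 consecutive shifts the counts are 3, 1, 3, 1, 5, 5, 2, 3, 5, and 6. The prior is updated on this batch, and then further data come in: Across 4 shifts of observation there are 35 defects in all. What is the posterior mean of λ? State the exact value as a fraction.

29/6

Total count: 3 + 1 + 3 + 1 + 5 + 5 + 2 + 3 + 5 + 6 = 34.
Total exposure: 10 shifts.
After the first batch: Gamma(18 + 34, 4 + 10) = Gamma(52, 14).
Total count 35 over total exposure 4 shifts.
After the second batch: Gamma(52 + 35, 14 + 4) = Gamma(87, 18).
Posterior mean = α'/β' = 87/18 = 29/6.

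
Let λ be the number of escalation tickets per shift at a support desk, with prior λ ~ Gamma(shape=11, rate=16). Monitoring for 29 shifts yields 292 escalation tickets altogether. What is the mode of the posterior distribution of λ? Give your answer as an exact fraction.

302/45

Total count 292 over total exposure 29 shifts.
By Gamma–Poisson conjugacy, the posterior is Gamma(α + Σx, β + Σt) = Gamma(11 + 292, 16 + 29) = Gamma(303, 45).
Posterior mode = (α'−1)/β' = 302/45.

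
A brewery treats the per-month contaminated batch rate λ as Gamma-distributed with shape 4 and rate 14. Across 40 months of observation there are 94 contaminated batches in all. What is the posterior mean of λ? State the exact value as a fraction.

49/27

Total count 94 over total exposure 40 months.
By Gamma–Poisson conjugacy, the posterior is Gamma(α + Σx, β + Σt) = Gamma(4 + 94, 14 + 40) = Gamma(98, 54).
Posterior mean = α'/β' = 98/54 = 49/27.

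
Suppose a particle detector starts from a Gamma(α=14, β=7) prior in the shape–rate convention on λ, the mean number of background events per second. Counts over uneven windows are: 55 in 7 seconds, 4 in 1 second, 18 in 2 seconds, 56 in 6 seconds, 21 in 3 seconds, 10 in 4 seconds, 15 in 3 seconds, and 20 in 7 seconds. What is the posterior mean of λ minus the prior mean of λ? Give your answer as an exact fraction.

133/40

Total count: 55 + 4 + 18 + 56 + 21 + 10 + 15 + 20 = 199.
Total exposure: 7 + 1 + 2 + 6 + 3 + 4 + 3 + 7 = 33 seconds.
Posterior: α' = 14 + 199 = 213, β' = 7 + 33 = 40.
Posterior mean = 213/40 = 213/40; prior mean = 14/7 = 2. Difference = 213/40 − 2 = 133/40.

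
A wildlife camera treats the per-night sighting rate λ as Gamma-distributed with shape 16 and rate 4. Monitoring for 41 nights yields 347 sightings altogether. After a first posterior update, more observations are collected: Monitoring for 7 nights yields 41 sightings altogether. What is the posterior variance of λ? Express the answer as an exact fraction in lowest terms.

101/676

Total count 347 over total exposure 41 nights.
After the first batch: Gamma(16 + 347, 4 + 41) = Gamma(363, 45).
Total count 41 over total exposure 7 nights.
After the second batch: Gamma(363 + 41, 45 + 7) = Gamma(404, 52).
Posterior variance = α'/β'² = 404/2704 = 101/676.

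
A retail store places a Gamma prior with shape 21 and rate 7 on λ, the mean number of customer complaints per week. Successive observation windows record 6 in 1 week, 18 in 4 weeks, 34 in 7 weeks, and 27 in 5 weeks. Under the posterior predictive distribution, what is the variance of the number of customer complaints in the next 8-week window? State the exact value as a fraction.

424/9

Total count: 6 + 18 + 34 + 27 = 85.
Total exposure: 1 + 4 + 7 + 5 = 17 weeks.
Conjugate update: add total count to the shape and total exposure to the rate, giving Gamma(106, 24).
The posterior predictive for a window of length T is Negative Binomial with variance T·α'·(β'+T)/β'² = 8·106·32/576 = 424/9.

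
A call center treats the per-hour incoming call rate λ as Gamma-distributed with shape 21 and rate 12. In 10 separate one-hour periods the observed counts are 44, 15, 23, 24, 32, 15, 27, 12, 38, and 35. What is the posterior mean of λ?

13

Total count: 44 + 15 + 23 + 24 + 32 + 15 + 27 + 12 + 38 + 35 = 265.
Total exposure: 10 hours.
By Gamma–Poisson conjugacy, the posterior is Gamma(α + Σx, β + Σt) = Gamma(21 + 265, 12 + 10) = Gamma(286, 22).
Posterior mean = α'/β' = 286/22 = 13.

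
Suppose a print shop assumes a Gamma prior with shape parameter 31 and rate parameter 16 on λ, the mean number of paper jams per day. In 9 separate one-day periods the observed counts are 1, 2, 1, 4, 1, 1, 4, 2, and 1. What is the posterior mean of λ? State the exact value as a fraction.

Total count: 1 + 2 + 1 + 4 + 1 + 1 + 4 + 2 + 1 = 17.
Total exposure: 9 days.
Posterior: α' = 31 + 17 = 48, β' = 16 + 9 = 25.
Posterior mean = α'/β' = 48/25.

48/25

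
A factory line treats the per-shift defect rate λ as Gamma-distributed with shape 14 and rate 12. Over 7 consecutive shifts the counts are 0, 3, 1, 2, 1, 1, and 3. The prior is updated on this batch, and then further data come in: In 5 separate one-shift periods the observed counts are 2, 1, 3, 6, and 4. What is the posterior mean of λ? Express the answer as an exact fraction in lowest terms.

Total count: 0 + 3 + 1 + 2 + 1 + 1 + 3 = 11.
Total exposure: 7 shifts.
After the first batch: Gamma(14 + 11, 12 + 7) = Gamma(25, 19).
Total count: 2 + 1 + 3 + 6 + 4 = 16.
Total exposure: 5 shifts.
After the second batch: Gamma(25 + 16, 19 + 5) = Gamma(41, 24).
Posterior mean = α'/β' = 41/24.

41/24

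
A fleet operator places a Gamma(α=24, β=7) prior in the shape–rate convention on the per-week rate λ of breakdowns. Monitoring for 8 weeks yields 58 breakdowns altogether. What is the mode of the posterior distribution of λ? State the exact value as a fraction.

27/5

Total count 58 over total exposure 8 weeks.
Gamma(α, β) with Poisson data over total exposure Σt gives posterior Gamma(α+Σx, β+Σt) = Gamma(82, 15).
Posterior mode = (α'−1)/β' = 81/15 = 27/5.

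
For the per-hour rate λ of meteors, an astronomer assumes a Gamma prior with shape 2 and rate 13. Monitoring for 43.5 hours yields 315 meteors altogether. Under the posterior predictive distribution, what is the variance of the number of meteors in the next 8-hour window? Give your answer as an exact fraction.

Total count 315 over total exposure 43.5 hours.
Conjugate update: add total count to the shape and total exposure to the rate, giving Gamma(317, 113/2).
The posterior predictive for a window of length T is Negative Binomial with variance T·α'·(β'+T)/β'² = 8·317·(129/2)/(12769/4) = 654288/12769.

654288/12769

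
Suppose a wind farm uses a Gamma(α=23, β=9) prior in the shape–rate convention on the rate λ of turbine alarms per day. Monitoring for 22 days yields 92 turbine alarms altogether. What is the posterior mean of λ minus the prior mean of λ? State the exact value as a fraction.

Total count 92 over total exposure 22 days.
The Gamma prior is conjugate for the Poisson rate, so λ | data ~ Gamma(23+92, 9+22) = Gamma(115, 31).
Posterior mean = 115/31 = 115/31; prior mean = 23/9 = 23/9. Difference = 115/31 − 23/9 = 322/279.

322/279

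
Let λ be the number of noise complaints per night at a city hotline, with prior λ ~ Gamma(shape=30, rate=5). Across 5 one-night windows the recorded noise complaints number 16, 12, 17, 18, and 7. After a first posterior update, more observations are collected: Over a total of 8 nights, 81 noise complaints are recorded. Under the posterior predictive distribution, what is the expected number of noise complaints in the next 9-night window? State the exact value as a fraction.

Total count: 16 + 12 + 17 + 18 + 7 = 70.
Total exposure: 5 nights.
After the first batch: Gamma(30 + 70, 5 + 5) = Gamma(100, 10).
Total count 81 over total exposure 8 nights.
After the second batch: Gamma(100 + 81, 10 + 8) = Gamma(181, 18).
Predictive mean over a 9-night window = T·E[λ|data] = 9·181/18 = 181/2.

181/2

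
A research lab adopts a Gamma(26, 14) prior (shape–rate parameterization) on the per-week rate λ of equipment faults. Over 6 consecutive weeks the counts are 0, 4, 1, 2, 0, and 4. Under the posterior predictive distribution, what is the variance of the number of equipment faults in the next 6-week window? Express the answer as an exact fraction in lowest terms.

Total count: 0 + 4 + 1 + 2 + 0 + 4 = 11.
Total exposure: 6 weeks.
By Gamma–Poisson conjugacy, the posterior is Gamma(α + Σx, β + Σt) = Gamma(26 + 11, 14 + 6) = Gamma(37, 20).
The posterior predictive for a window of length T is Negative Binomial with variance T·α'·(β'+T)/β'² = 6·37·26/400 = 1443/100.

1443/100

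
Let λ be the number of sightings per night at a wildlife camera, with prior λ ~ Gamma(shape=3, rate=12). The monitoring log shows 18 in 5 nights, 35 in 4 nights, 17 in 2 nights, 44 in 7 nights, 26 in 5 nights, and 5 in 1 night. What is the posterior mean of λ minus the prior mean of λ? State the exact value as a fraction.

Total count: 18 + 35 + 17 + 44 + 26 + 5 = 145.
Total exposure: 5 + 4 + 2 + 7 + 5 + 1 = 24 nights.
Gamma(α, β) with Poisson data over total exposure Σt gives posterior Gamma(α+Σx, β+Σt) = Gamma(148, 36).
Posterior mean = 148/36 = 37/9; prior mean = 3/12 = 1/4. Difference = 37/9 − 1/4 = 139/36.

139/36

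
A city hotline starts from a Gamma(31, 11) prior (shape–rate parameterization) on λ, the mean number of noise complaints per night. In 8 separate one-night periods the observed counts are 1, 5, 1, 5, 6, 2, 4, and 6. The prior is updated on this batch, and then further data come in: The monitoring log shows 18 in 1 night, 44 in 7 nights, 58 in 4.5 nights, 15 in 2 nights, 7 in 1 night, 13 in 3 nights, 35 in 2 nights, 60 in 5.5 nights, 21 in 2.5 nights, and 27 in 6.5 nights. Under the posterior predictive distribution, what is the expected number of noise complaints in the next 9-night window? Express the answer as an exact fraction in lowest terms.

Total count: 1 + 5 + 1 + 5 + 6 + 2 + 4 + 6 = 30.
Total exposure: 8 nights.
After the first batch: Gamma(31 + 30, 11 + 8) = Gamma(61, 19).
Total count: 18 + 44 + 58 + 15 + 7 + 13 + 35 + 60 + 21 + 27 = 298.
Total exposure: 1 + 7 + 4.5 + 2 + 1 + 3 + 2 + 5.5 + 2.5 + 6.5 = 35 nights.
After the second batch: Gamma(61 + 298, 19 + 35) = Gamma(359, 54).
Predictive mean over a 9-night window = T·E[λ|data] = 9·359/54 = 359/6.

359/6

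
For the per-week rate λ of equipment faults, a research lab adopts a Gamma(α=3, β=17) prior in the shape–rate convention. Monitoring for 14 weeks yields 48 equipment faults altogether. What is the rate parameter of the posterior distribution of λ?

Total count 48 over total exposure 14 weeks.
The Gamma prior is conjugate for the Poisson rate, so λ | data ~ Gamma(3+48, 17+14) = Gamma(51, 31).

31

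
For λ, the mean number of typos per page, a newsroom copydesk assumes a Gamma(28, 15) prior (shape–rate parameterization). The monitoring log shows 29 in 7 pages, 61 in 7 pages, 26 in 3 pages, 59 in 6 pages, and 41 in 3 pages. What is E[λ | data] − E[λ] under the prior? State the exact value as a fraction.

2512/615

Total count: 29 + 61 + 26 + 59 + 41 = 216.
Total exposure: 7 + 7 + 3 + 6 + 3 = 26 pages.
Posterior: α' = 28 + 216 = 244, β' = 15 + 26 = 41.
Posterior mean = 244/41 = 244/41; prior mean = 28/15 = 28/15. Difference = 244/41 − 28/15 = 2512/615.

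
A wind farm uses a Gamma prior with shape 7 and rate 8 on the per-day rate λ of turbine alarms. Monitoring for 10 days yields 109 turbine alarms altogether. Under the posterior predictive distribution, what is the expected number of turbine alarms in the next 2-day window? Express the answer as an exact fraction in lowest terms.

Total count 109 over total exposure 10 days.
By Gamma–Poisson conjugacy, the posterior is Gamma(α + Σx, β + Σt) = Gamma(7 + 109, 8 + 10) = Gamma(116, 18).
Predictive mean over a 2-day window = T·E[λ|data] = 2·116/18 = 116/9.

116/9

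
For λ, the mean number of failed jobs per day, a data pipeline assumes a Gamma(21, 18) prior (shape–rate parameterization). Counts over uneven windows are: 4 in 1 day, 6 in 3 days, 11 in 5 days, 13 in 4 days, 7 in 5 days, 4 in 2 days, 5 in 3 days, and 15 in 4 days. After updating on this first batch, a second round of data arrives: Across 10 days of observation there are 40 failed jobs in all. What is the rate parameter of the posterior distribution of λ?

55

Total count: 4 + 6 + 11 + 13 + 7 + 4 + 5 + 15 = 65.
Total exposure: 1 + 3 + 5 + 4 + 5 + 2 + 3 + 4 = 27 days.
After the first batch: Gamma(21 + 65, 18 + 27) = Gamma(86, 45).
Total count 40 over total exposure 10 days.
After the second batch: Gamma(86 + 40, 45 + 10) = Gamma(126, 55).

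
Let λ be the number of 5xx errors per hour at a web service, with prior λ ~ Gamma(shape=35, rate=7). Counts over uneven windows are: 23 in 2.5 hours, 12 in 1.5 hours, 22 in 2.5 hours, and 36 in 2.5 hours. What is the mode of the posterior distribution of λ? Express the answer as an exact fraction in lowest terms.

Total count: 23 + 12 + 22 + 36 = 93.
Total exposure: 2.5 + 1.5 + 2.5 + 2.5 = 9 hours.
By Gamma–Poisson conjugacy, the posterior is Gamma(α + Σx, β + Σt) = Gamma(35 + 93, 7 + 9) = Gamma(128, 16).
Posterior mode = (α'−1)/β' = 127/16.

127/16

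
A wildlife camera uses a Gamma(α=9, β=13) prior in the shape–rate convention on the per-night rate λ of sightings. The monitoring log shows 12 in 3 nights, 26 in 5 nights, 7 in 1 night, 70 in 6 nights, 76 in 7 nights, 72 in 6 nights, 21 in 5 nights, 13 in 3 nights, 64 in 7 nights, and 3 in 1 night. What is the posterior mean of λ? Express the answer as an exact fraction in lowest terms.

373/57

Total count: 12 + 26 + 7 + 70 + 76 + 72 + 21 + 13 + 64 + 3 = 364.
Total exposure: 3 + 5 + 1 + 6 + 7 + 6 + 5 + 3 + 7 + 1 = 44 nights.
Posterior: α' = 9 + 364 = 373, β' = 13 + 44 = 57.
Posterior mean = α'/β' = 373/57.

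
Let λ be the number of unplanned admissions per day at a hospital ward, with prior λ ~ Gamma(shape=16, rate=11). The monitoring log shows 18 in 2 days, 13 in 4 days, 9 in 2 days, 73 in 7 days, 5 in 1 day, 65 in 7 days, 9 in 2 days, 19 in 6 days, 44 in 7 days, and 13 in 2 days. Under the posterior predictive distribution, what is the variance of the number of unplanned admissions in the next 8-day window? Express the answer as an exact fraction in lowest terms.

134048/2601

Total count: 18 + 13 + 9 + 73 + 5 + 65 + 9 + 19 + 44 + 13 = 268.
Total exposure: 2 + 4 + 2 + 7 + 1 + 7 + 2 + 6 + 7 + 2 = 40 days.
By Gamma–Poisson conjugacy, the posterior is Gamma(α + Σx, β + Σt) = Gamma(16 + 268, 11 + 40) = Gamma(284, 51).
The posterior predictive for a window of length T is Negative Binomial with variance T·α'·(β'+T)/β'² = 8·284·59/2601 = 134048/2601.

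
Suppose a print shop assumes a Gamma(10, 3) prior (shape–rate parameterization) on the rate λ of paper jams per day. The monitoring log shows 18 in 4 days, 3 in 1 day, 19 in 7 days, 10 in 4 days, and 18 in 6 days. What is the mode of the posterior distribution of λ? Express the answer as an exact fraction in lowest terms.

77/25

Total count: 18 + 3 + 19 + 10 + 18 = 68.
Total exposure: 4 + 1 + 7 + 4 + 6 = 22 days.
Posterior: α' = 10 + 68 = 78, β' = 3 + 22 = 25.
Posterior mode = (α'−1)/β' = 77/25.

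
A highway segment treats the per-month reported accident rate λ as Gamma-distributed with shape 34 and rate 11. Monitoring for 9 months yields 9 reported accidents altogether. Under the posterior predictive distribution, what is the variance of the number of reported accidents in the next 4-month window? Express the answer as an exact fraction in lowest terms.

Total count 9 over total exposure 9 months.
Conjugate update: add total count to the shape and total exposure to the rate, giving Gamma(43, 20).
The posterior predictive for a window of length T is Negative Binomial with variance T·α'·(β'+T)/β'² = 4·43·24/400 = 258/25.

258/25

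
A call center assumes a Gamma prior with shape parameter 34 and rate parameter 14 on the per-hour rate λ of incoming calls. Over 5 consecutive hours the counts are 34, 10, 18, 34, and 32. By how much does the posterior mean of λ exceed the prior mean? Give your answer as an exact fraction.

811/133

Total count: 34 + 10 + 18 + 34 + 32 = 128.
Total exposure: 5 hours.
The Gamma prior is conjugate for the Poisson rate, so λ | data ~ Gamma(34+128, 14+5) = Gamma(162, 19).
Posterior mean = 162/19 = 162/19; prior mean = 34/14 = 17/7. Difference = 162/19 − 17/7 = 811/133.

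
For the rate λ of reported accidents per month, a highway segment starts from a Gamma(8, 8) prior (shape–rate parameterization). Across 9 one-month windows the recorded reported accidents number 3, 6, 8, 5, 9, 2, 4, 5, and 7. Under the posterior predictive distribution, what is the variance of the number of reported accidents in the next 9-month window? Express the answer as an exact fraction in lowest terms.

13338/289

Total count: 3 + 6 + 8 + 5 + 9 + 2 + 4 + 5 + 7 = 49.
Total exposure: 9 months.
By Gamma–Poisson conjugacy, the posterior is Gamma(α + Σx, β + Σt) = Gamma(8 + 49, 8 + 9) = Gamma(57, 17).
The posterior predictive for a window of length T is Negative Binomial with variance T·α'·(β'+T)/β'² = 9·57·26/289 = 13338/289.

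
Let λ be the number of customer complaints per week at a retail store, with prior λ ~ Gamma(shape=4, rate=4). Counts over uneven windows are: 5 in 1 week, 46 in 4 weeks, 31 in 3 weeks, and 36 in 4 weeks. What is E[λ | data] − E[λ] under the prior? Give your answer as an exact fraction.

Total count: 5 + 46 + 31 + 36 = 118.
Total exposure: 1 + 4 + 3 + 4 = 12 weeks.
Gamma(α, β) with Poisson data over total exposure Σt gives posterior Gamma(α+Σx, β+Σt) = Gamma(122, 16).
Posterior mean = 122/16 = 61/8; prior mean = 4/4 = 1. Difference = 61/8 − 1 = 53/8.

53/8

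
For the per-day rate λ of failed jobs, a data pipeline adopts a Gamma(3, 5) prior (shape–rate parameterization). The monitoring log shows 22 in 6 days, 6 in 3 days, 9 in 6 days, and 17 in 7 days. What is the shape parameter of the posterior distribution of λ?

Total count: 22 + 6 + 9 + 17 = 54.
Total exposure: 6 + 3 + 6 + 7 = 22 days.
Gamma(α, β) with Poisson data over total exposure Σt gives posterior Gamma(α+Σx, β+Σt) = Gamma(57, 27).

57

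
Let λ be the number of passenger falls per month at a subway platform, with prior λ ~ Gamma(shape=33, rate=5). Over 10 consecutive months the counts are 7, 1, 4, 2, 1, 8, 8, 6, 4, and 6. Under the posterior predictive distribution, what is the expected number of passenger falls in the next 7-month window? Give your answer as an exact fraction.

112/3

Total count: 7 + 1 + 4 + 2 + 1 + 8 + 8 + 6 + 4 + 6 = 47.
Total exposure: 10 months.
Gamma(α, β) with Poisson data over total exposure Σt gives posterior Gamma(α+Σx, β+Σt) = Gamma(80, 15).
Predictive mean over a 7-month window = T·E[λ|data] = 7·80/15 = 112/3.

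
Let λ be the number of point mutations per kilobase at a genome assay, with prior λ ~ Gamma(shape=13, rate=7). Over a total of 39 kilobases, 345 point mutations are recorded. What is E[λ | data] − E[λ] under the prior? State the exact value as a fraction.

Total count 345 over total exposure 39 kilobases.
By Gamma–Poisson conjugacy, the posterior is Gamma(α + Σx, β + Σt) = Gamma(13 + 345, 7 + 39) = Gamma(358, 46).
Posterior mean = 358/46 = 179/23; prior mean = 13/7 = 13/7. Difference = 179/23 − 13/7 = 954/161.

954/161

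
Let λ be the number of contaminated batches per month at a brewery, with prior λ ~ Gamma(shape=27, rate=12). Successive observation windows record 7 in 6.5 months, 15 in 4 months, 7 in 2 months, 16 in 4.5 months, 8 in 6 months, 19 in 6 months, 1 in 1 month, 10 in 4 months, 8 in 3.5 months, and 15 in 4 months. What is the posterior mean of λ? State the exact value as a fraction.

266/107

Total count: 7 + 15 + 7 + 16 + 8 + 19 + 1 + 10 + 8 + 15 = 106.
Total exposure: 6.5 + 4 + 2 + 4.5 + 6 + 6 + 1 + 4 + 3.5 + 4 = 41.5 months.
The Gamma prior is conjugate for the Poisson rate, so λ | data ~ Gamma(27+106, 12+41.5) = Gamma(133, 107/2).
Posterior mean = α'/β' = 133/(107/2) = 266/107.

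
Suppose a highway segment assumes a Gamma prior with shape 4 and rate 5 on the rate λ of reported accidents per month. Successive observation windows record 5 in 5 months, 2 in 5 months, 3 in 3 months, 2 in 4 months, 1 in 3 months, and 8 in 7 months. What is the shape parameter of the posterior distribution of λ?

Total count: 5 + 2 + 3 + 2 + 1 + 8 = 21.
Total exposure: 5 + 5 + 3 + 4 + 3 + 7 = 27 months.
The Gamma prior is conjugate for the Poisson rate, so λ | data ~ Gamma(4+21, 5+27) = Gamma(25, 32).

25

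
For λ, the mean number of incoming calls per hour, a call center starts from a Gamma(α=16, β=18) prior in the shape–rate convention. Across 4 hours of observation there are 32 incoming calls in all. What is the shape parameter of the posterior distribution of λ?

48

Total count 32 over total exposure 4 hours.
Conjugate update: add total count to the shape and total exposure to the rate, giving Gamma(48, 22).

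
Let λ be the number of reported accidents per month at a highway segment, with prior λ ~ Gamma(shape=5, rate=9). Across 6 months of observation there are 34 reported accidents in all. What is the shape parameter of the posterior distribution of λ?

Total count 34 over total exposure 6 months.
Gamma(α, β) with Poisson data over total exposure Σt gives posterior Gamma(α+Σx, β+Σt) = Gamma(39, 15).

39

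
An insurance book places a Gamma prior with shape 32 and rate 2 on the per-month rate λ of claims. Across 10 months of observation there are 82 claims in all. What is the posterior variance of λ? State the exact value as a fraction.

19/24

Total count 82 over total exposure 10 months.
Gamma(α, β) with Poisson data over total exposure Σt gives posterior Gamma(α+Σx, β+Σt) = Gamma(114, 12).
Posterior variance = α'/β'² = 114/144 = 19/24.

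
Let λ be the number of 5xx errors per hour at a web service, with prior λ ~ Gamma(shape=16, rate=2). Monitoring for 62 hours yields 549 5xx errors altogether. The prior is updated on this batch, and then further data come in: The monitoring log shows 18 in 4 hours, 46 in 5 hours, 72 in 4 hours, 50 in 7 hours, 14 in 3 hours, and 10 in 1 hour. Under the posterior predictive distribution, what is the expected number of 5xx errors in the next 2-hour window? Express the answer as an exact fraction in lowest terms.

Total count 549 over total exposure 62 hours.
After the first batch: Gamma(16 + 549, 2 + 62) = Gamma(565, 64).
Total count: 18 + 46 + 72 + 50 + 14 + 10 = 210.
Total exposure: 4 + 5 + 4 + 7 + 3 + 1 = 24 hours.
After the second batch: Gamma(565 + 210, 64 + 24) = Gamma(775, 88).
Predictive mean over a 2-hour window = T·E[λ|data] = 2·775/88 = 775/44.

775/44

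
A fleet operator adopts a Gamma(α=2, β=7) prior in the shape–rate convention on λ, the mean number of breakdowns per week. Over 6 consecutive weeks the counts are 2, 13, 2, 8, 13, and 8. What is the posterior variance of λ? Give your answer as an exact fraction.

48/169

Total count: 2 + 13 + 2 + 8 + 13 + 8 = 46.
Total exposure: 6 weeks.
Conjugate update: add total count to the shape and total exposure to the rate, giving Gamma(48, 13).
Posterior variance = α'/β'² = 48/169.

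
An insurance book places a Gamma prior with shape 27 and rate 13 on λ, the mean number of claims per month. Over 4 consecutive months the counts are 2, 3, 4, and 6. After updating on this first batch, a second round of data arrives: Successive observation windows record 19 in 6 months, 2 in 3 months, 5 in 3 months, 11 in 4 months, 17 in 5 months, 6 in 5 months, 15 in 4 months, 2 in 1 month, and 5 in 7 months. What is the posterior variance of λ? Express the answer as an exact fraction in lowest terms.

124/3025

Total count: 2 + 3 + 4 + 6 = 15.
Total exposure: 4 months.
After the first batch: Gamma(27 + 15, 13 + 4) = Gamma(42, 17).
Total count: 19 + 2 + 5 + 11 + 17 + 6 + 15 + 2 + 5 = 82.
Total exposure: 6 + 3 + 3 + 4 + 5 + 5 + 4 + 1 + 7 = 38 months.
After the second batch: Gamma(42 + 82, 17 + 38) = Gamma(124, 55).
Posterior variance = α'/β'² = 124/3025.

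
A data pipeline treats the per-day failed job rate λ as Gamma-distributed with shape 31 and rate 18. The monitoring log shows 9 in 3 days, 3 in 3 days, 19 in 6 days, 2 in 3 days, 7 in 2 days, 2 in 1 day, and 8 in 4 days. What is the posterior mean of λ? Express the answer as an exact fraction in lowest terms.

Total count: 9 + 3 + 19 + 2 + 7 + 2 + 8 = 50.
Total exposure: 3 + 3 + 6 + 3 + 2 + 1 + 4 = 22 days.
Gamma(α, β) with Poisson data over total exposure Σt gives posterior Gamma(α+Σx, β+Σt) = Gamma(81, 40).
Posterior mean = α'/β' = 81/40.

81/40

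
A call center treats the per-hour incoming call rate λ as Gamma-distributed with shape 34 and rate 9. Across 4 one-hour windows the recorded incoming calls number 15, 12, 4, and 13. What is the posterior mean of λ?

6

Total count: 15 + 12 + 4 + 13 = 44.
Total exposure: 4 hours.
Gamma(α, β) with Poisson data over total exposure Σt gives posterior Gamma(α+Σx, β+Σt) = Gamma(78, 13).
Posterior mean = α'/β' = 78/13 = 6.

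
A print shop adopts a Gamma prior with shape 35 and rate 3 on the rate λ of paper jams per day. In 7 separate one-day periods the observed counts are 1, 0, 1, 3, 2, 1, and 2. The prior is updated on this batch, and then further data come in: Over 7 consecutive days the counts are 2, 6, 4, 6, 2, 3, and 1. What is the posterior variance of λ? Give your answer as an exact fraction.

Total count: 1 + 0 + 1 + 3 + 2 + 1 + 2 = 10.
Total exposure: 7 days.
After the first batch: Gamma(35 + 10, 3 + 7) = Gamma(45, 10).
Total count: 2 + 6 + 4 + 6 + 2 + 3 + 1 = 24.
Total exposure: 7 days.
After the second batch: Gamma(45 + 24, 10 + 7) = Gamma(69, 17).
Posterior variance = α'/β'² = 69/289.

69/289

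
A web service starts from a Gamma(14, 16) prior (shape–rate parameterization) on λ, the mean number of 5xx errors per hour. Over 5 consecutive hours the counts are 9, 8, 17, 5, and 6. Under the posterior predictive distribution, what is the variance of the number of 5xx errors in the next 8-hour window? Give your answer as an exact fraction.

Total count: 9 + 8 + 17 + 5 + 6 = 45.
Total exposure: 5 hours.
Conjugate update: add total count to the shape and total exposure to the rate, giving Gamma(59, 21).
The posterior predictive for a window of length T is Negative Binomial with variance T·α'·(β'+T)/β'² = 8·59·29/441 = 13688/441.

13688/441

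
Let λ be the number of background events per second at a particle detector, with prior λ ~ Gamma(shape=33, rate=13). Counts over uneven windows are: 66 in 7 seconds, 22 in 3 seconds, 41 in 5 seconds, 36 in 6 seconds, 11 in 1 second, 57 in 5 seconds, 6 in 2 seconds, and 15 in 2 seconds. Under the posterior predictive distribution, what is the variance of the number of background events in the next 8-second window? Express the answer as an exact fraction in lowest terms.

7462/121

Total count: 66 + 22 + 41 + 36 + 11 + 57 + 6 + 15 = 254.
Total exposure: 7 + 3 + 5 + 6 + 1 + 5 + 2 + 2 = 31 seconds.
Gamma(α, β) with Poisson data over total exposure Σt gives posterior Gamma(α+Σx, β+Σt) = Gamma(287, 44).
The posterior predictive for a window of length T is Negative Binomial with variance T·α'·(β'+T)/β'² = 8·287·52/1936 = 7462/121.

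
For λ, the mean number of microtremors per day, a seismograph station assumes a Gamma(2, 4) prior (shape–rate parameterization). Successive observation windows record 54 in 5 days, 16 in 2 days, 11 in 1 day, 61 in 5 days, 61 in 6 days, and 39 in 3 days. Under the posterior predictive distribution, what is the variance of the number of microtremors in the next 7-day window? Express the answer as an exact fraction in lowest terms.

14091/169

Total count: 54 + 16 + 11 + 61 + 61 + 39 = 242.
Total exposure: 5 + 2 + 1 + 5 + 6 + 3 = 22 days.
Conjugate update: add total count to the shape and total exposure to the rate, giving Gamma(244, 26).
The posterior predictive for a window of length T is Negative Binomial with variance T·α'·(β'+T)/β'² = 7·244·33/676 = 14091/169.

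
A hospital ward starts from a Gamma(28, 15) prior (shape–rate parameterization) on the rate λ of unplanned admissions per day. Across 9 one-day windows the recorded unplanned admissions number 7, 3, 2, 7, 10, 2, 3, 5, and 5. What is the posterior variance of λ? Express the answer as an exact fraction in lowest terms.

Total count: 7 + 3 + 2 + 7 + 10 + 2 + 3 + 5 + 5 = 44.
Total exposure: 9 days.
Posterior: α' = 28 + 44 = 72, β' = 15 + 9 = 24.
Posterior variance = α'/β'² = 72/576 = 1/8.

1/8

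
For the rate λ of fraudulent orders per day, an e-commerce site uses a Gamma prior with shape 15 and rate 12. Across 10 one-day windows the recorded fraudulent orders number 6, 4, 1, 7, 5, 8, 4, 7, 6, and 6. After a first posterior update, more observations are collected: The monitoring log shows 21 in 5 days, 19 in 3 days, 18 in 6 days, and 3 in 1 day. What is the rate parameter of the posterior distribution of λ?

37

Total count: 6 + 4 + 1 + 7 + 5 + 8 + 4 + 7 + 6 + 6 = 54.
Total exposure: 10 days.
After the first batch: Gamma(15 + 54, 12 + 10) = Gamma(69, 22).
Total count: 21 + 19 + 18 + 3 = 61.
Total exposure: 5 + 3 + 6 + 1 = 15 days.
After the second batch: Gamma(69 + 61, 22 + 15) = Gamma(130, 37).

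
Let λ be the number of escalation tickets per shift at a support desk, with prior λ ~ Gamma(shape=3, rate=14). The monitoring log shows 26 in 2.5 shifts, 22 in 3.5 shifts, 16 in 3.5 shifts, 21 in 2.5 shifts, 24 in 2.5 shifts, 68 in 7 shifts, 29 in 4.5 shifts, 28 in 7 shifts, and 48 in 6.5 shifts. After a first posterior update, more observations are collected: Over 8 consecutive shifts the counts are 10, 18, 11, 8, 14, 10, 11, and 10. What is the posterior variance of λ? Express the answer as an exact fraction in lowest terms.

Total count: 26 + 22 + 16 + 21 + 24 + 68 + 29 + 28 + 48 = 282.
Total exposure: 2.5 + 3.5 + 3.5 + 2.5 + 2.5 + 7 + 4.5 + 7 + 6.5 = 39.5 shifts.
After the first batch: Gamma(3 + 282, 14 + 39.5) = Gamma(285, 107/2).
Total count: 10 + 18 + 11 + 8 + 14 + 10 + 11 + 10 = 92.
Total exposure: 8 shifts.
After the second batch: Gamma(285 + 92, 107/2 + 8) = Gamma(377, 123/2).
Posterior variance = α'/β'² = 377/(15129/4) = 1508/15129.

1508/15129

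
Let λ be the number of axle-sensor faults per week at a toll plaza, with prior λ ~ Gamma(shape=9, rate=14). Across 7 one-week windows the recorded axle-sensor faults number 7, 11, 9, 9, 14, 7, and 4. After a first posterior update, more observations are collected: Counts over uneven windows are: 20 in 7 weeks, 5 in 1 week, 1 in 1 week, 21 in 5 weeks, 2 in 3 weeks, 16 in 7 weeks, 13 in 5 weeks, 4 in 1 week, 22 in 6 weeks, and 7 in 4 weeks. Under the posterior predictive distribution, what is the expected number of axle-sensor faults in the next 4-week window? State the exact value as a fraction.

Total count: 7 + 11 + 9 + 9 + 14 + 7 + 4 = 61.
Total exposure: 7 weeks.
After the first batch: Gamma(9 + 61, 14 + 7) = Gamma(70, 21).
Total count: 20 + 5 + 1 + 21 + 2 + 16 + 13 + 4 + 22 + 7 = 111.
Total exposure: 7 + 1 + 1 + 5 + 3 + 7 + 5 + 1 + 6 + 4 = 40 weeks.
After the second batch: Gamma(70 + 111, 21 + 40) = Gamma(181, 61).
Predictive mean over a 4-week window = T·E[λ|data] = 4·181/61 = 724/61.

724/61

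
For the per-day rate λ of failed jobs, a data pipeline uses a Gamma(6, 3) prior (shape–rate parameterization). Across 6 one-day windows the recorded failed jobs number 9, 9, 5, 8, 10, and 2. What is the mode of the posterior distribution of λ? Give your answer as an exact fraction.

16/3

Total count: 9 + 9 + 5 + 8 + 10 + 2 = 43.
Total exposure: 6 days.
Posterior: α' = 6 + 43 = 49, β' = 3 + 6 = 9.
Posterior mode = (α'−1)/β' = 48/9 = 16/3.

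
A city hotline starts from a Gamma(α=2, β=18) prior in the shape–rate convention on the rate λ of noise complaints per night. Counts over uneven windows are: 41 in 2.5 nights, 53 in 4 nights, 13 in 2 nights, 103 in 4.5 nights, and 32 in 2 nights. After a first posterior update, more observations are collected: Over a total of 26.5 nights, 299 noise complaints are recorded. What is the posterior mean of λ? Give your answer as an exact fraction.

1086/119

Total count: 41 + 53 + 13 + 103 + 32 = 242.
Total exposure: 2.5 + 4 + 2 + 4.5 + 2 = 15 nights.
After the first batch: Gamma(2 + 242, 18 + 15) = Gamma(244, 33).
Total count 299 over total exposure 26.5 nights.
After the second batch: Gamma(244 + 299, 33 + 26.5) = Gamma(543, 119/2).
Posterior mean = α'/β' = 543/(119/2) = 1086/119.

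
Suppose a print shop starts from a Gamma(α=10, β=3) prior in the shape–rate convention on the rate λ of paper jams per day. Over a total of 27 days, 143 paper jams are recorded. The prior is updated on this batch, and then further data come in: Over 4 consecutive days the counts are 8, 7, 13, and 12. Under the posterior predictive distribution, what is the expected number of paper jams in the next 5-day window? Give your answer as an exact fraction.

965/34

Total count 143 over total exposure 27 days.
After the first batch: Gamma(10 + 143, 3 + 27) = Gamma(153, 30).
Total count: 8 + 7 + 13 + 12 = 40.
Total exposure: 4 days.
After the second batch: Gamma(153 + 40, 30 + 4) = Gamma(193, 34).
Predictive mean over a 5-day window = T·E[λ|data] = 5·193/34 = 965/34.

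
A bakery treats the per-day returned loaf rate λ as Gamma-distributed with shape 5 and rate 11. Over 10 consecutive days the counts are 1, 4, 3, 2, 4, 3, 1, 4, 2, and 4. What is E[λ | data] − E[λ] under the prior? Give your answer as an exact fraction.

Total count: 1 + 4 + 3 + 2 + 4 + 3 + 1 + 4 + 2 + 4 = 28.
Total exposure: 10 days.
Gamma(α, β) with Poisson data over total exposure Σt gives posterior Gamma(α+Σx, β+Σt) = Gamma(33, 21).
Posterior mean = 33/21 = 11/7; prior mean = 5/11 = 5/11. Difference = 11/7 − 5/11 = 86/77.

86/77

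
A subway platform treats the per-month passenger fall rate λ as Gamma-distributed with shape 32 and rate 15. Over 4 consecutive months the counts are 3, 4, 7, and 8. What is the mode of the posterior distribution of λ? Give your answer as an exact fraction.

Total count: 3 + 4 + 7 + 8 = 22.
Total exposure: 4 months.
The Gamma prior is conjugate for the Poisson rate, so λ | data ~ Gamma(32+22, 15+4) = Gamma(54, 19).
Posterior mode = (α'−1)/β' = 53/19.

53/19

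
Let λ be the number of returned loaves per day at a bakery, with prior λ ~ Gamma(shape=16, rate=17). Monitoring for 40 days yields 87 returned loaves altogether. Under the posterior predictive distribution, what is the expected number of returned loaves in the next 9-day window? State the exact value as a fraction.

309/19

Total count 87 over total exposure 40 days.
Posterior: α' = 16 + 87 = 103, β' = 17 + 40 = 57.
Predictive mean over a 9-day window = T·E[λ|data] = 9·103/57 = 309/19.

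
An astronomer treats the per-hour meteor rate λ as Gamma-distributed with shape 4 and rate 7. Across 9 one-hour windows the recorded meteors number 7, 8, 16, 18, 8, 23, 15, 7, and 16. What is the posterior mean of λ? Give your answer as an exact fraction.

Total count: 7 + 8 + 16 + 18 + 8 + 23 + 15 + 7 + 16 = 118.
Total exposure: 9 hours.
Posterior: α' = 4 + 118 = 122, β' = 7 + 9 = 16.
Posterior mean = α'/β' = 122/16 = 61/8.

61/8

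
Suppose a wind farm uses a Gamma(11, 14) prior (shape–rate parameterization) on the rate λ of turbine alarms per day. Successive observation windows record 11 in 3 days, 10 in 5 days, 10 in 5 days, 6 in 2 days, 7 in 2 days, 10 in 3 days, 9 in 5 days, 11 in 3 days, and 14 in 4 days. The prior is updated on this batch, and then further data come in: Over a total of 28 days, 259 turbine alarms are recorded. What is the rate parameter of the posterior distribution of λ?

74

Total count: 11 + 10 + 10 + 6 + 7 + 10 + 9 + 11 + 14 = 88.
Total exposure: 3 + 5 + 5 + 2 + 2 + 3 + 5 + 3 + 4 = 32 days.
After the first batch: Gamma(11 + 88, 14 + 32) = Gamma(99, 46).
Total count 259 over total exposure 28 days.
After the second batch: Gamma(99 + 259, 46 + 28) = Gamma(358, 74).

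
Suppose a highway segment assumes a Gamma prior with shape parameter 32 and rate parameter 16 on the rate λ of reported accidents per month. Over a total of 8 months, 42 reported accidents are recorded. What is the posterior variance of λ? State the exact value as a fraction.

37/288

Total count 42 over total exposure 8 months.
Gamma(α, β) with Poisson data over total exposure Σt gives posterior Gamma(α+Σx, β+Σt) = Gamma(74, 24).
Posterior variance = α'/β'² = 74/576 = 37/288.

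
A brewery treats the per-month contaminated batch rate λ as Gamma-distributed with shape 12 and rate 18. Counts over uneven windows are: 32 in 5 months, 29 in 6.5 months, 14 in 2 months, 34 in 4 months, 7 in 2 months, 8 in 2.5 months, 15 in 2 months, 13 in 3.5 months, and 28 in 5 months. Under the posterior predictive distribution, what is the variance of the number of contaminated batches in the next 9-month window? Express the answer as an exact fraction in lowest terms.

411264/10201

Total count: 32 + 29 + 14 + 34 + 7 + 8 + 15 + 13 + 28 = 180.
Total exposure: 5 + 6.5 + 2 + 4 + 2 + 2.5 + 2 + 3.5 + 5 = 32.5 months.
Gamma(α, β) with Poisson data over total exposure Σt gives posterior Gamma(α+Σx, β+Σt) = Gamma(192, 101/2).
The posterior predictive for a window of length T is Negative Binomial with variance T·α'·(β'+T)/β'² = 9·192·(119/2)/(10201/4) = 411264/10201.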